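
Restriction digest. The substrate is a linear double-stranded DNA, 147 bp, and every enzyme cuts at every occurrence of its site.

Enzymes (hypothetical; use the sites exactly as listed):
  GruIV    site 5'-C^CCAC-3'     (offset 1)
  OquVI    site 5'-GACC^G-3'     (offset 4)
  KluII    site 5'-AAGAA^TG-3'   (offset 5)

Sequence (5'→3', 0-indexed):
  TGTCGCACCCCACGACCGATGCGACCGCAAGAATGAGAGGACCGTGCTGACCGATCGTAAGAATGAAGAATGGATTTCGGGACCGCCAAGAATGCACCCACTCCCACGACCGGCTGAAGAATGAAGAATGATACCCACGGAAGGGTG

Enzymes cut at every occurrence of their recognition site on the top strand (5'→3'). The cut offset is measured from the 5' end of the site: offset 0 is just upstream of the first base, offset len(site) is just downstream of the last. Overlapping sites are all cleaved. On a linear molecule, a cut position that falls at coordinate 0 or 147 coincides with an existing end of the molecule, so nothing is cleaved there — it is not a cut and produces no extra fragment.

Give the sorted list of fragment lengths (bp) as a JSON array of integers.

Scan for sites:
  GruIV (CCCAC, off=1): starts [8, 96, 102, 133] → cuts [9, 97, 103, 134]
  OquVI (GACCG, off=4): starts [13, 22, 39, 48, 80, 107] → cuts [17, 26, 43, 52, 84, 111]
  KluII (AAGAATG, off=5): starts [28, 58, 65, 87, 116, 123] → cuts [33, 63, 70, 92, 121, 128]

All cut coordinates (distinct, sorted): [9, 17, 26, 33, 43, 52, 63, 70, 84, 92, 97, 103, 111, 121, 128, 134]

Fragment lengths:
  [0,9): 9 bp
  [9,17): 8 bp
  [17,26): 9 bp
  [26,33): 7 bp
  [33,43): 10 bp
  [43,52): 9 bp
  [52,63): 11 bp
  [63,70): 7 bp
  [70,84): 14 bp
  [84,92): 8 bp
  [92,97): 5 bp
  [97,103): 6 bp
  [103,111): 8 bp
  [111,121): 10 bp
  [121,128): 7 bp
  [128,134): 6 bp
  [134,147): 13 bp

[5,6,6,7,7,7,8,8,8,9,9,9,10,10,11,13,14]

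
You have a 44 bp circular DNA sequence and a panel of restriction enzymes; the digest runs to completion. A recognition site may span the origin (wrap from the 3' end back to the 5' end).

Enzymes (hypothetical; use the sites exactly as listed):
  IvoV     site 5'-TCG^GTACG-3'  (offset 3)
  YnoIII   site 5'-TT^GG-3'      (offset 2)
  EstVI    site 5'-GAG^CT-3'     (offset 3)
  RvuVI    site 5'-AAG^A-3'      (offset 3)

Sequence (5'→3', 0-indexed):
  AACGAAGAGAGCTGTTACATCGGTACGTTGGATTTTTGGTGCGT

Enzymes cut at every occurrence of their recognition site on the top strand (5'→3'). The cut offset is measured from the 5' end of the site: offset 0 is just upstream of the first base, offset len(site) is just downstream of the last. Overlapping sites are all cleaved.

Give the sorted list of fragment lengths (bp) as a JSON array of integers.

[4,7,8,11,14]

Per-enzyme occurrences:
  IvoV (TCGGTACG, off=3): starts [19] → cuts [22]
  YnoIII (TTGG, off=2): starts [27, 35] → cuts [29, 37]
  EstVI (GAGCT, off=3): starts [8] → cuts [11]
  RvuVI (AAGA, off=3): starts [4] → cuts [7]

All cut coordinates (distinct, sorted): [7, 11, 22, 29, 37]

Fragment lengths:
  7→11: 4 bp
  11→22: 11 bp
  22→29: 7 bp
  29→37: 8 bp
  37→7 (wrap): 44-37+7 = 14 bp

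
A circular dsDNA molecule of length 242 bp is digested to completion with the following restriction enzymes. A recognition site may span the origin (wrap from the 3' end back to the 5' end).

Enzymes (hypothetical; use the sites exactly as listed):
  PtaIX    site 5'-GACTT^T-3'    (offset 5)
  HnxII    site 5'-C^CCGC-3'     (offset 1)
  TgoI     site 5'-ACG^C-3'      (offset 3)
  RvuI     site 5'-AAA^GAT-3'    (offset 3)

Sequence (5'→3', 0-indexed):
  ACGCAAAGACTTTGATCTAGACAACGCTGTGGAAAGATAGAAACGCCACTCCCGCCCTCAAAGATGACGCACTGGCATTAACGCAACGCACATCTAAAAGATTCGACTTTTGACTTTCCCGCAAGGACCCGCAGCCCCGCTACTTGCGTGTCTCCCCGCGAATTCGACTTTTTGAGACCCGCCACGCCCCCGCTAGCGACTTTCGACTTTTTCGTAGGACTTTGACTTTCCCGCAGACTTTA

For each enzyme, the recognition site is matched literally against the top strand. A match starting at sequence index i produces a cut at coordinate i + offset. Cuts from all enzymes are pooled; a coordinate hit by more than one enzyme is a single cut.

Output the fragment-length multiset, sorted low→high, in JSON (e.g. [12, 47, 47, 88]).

Site scan:
  PtaIX (GACTTT, off=5): starts [7, 104, 111, 165, 197, 204, 217, 223, 235] → cuts [12, 109, 116, 170, 202, 209, 222, 228, 240]
  HnxII (CCCGC, off=1): starts [50, 117, 127, 135, 154, 177, 188, 229] → cuts [51, 118, 128, 136, 155, 178, 189, 230]
  TgoI (ACGC, off=3): starts [0, 23, 42, 66, 80, 85, 183] → cuts [3, 26, 45, 69, 83, 88, 186]
  RvuI (AAAGAT, off=3): starts [32, 59, 96] → cuts [35, 62, 99]

All cut coordinates (distinct, sorted): [3, 12, 26, 35, 45, 51, 62, 69, 83, 88, 99, 109, 116, 118, 128, 136, 155, 170, 178, 186, 189, 202, 209, 222, 228, 230, 240]

Fragment lengths:
  3→12: 9 bp
  12→26: 14 bp
  26→35: 9 bp
  35→45: 10 bp
  45→51: 6 bp
  51→62: 11 bp
  62→69: 7 bp
  69→83: 14 bp
  83→88: 5 bp
  88→99: 11 bp
  99→109: 10 bp
  109→116: 7 bp
  116→118: 2 bp
  118→128: 10 bp
  128→136: 8 bp
  136→155: 19 bp
  155→170: 15 bp
  170→178: 8 bp
  178→186: 8 bp
  186→189: 3 bp
  189→202: 13 bp
  202→209: 7 bp
  209→222: 13 bp
  222→228: 6 bp
  228→230: 2 bp
  230→240: 10 bp
  240→3 (wrap): 242-240+3 = 5 bp

[2,2,3,5,5,6,6,7,7,7,8,8,8,9,9,10,10,10,10,11,11,13,13,14,14,15,19]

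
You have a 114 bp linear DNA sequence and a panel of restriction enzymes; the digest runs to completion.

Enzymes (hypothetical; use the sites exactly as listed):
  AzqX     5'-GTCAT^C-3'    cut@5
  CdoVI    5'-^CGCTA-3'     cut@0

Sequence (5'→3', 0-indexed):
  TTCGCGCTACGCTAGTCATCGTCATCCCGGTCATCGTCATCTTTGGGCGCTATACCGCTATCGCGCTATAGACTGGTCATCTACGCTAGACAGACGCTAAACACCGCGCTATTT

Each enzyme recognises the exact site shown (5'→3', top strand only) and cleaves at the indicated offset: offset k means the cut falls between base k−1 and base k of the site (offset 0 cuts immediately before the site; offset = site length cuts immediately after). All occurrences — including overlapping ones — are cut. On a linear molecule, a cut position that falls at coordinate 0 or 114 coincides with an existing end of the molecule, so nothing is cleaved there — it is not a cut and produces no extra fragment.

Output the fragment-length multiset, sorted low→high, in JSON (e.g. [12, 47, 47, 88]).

[3,4,5,6,6,7,8,8,8,9,10,11,12,17]

Per-enzyme occurrences:
  AzqX GTCATC/5: at [14, 20, 29, 35, 75] ⇒ [19, 25, 34, 40, 80]
  CdoVI CGCTA/0: at [4, 9, 47, 55, 63, 83, 94, 106] ⇒ [4, 9, 47, 55, 63, 83, 94, 106]

Pooled cuts: [4, 9, 19, 25, 34, 40, 47, 55, 63, 80, 83, 94, 106]

Fragments:
  [0,4): 4 bp
  [4,9): 5 bp
  [9,19): 10 bp
  [19,25): 6 bp
  [25,34): 9 bp
  [34,40): 6 bp
  [40,47): 7 bp
  [47,55): 8 bp
  [55,63): 8 bp
  [63,80): 17 bp
  [80,83): 3 bp
  [83,94): 11 bp
  [94,106): 12 bp
  [106,114): 8 bp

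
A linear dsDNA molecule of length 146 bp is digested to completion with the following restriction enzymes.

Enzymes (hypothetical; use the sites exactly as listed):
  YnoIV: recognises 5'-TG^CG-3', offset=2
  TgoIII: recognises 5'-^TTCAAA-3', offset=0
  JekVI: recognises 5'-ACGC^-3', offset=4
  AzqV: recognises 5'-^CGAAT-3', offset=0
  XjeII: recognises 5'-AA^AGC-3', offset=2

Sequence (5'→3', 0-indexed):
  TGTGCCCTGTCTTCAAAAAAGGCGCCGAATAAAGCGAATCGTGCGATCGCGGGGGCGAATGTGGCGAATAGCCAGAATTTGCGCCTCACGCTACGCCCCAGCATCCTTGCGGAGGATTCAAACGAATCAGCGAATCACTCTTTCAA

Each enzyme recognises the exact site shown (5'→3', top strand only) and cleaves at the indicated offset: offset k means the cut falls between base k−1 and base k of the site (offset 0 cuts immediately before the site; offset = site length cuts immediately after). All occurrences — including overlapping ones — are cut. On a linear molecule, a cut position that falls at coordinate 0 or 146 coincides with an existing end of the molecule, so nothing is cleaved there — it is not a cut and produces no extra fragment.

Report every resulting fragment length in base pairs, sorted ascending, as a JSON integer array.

Per-enzyme occurrences:
  YnoIV (TGCG, off=2): starts [41, 79, 107] → cuts [43, 81, 109]
  TgoIII (TTCAAA, off=0): starts [11, 116] → cuts [11, 116]
  JekVI (ACGC, off=4): starts [87, 92] → cuts [91, 96]
  AzqV (CGAAT, off=0): starts [25, 34, 55, 64, 122, 130] → cuts [25, 34, 55, 64, 122, 130]
  XjeII (AAAGC, off=2): starts [30] → cuts [32]

Pooled cuts: [11, 25, 32, 34, 43, 55, 64, 81, 91, 96, 109, 116, 122, 130]

Fragment lengths:
  [0,11): 11 bp
  [11,25): 14 bp
  [25,32): 7 bp
  [32,34): 2 bp
  [34,43): 9 bp
  [43,55): 12 bp
  [55,64): 9 bp
  [64,81): 17 bp
  [81,91): 10 bp
  [91,96): 5 bp
  [96,109): 13 bp
  [109,116): 7 bp
  [116,122): 6 bp
  [122,130): 8 bp
  [130,146): 16 bp

[2,5,6,7,7,8,9,9,10,11,12,13,14,16,17]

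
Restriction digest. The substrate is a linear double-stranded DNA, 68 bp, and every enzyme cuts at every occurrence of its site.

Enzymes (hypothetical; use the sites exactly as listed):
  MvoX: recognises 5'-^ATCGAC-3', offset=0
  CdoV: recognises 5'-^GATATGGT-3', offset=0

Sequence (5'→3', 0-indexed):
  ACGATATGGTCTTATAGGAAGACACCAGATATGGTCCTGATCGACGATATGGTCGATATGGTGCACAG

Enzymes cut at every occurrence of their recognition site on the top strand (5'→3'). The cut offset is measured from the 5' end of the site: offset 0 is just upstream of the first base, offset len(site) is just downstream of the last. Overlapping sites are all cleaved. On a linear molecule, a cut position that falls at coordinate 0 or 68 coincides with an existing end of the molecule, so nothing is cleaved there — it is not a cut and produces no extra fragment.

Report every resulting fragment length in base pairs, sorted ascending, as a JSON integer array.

[2,6,9,12,14,25]

Per-enzyme occurrences:
  MvoX (ATCGAC, off=0): starts [39] → cuts [39]
  CdoV (GATATGGT, off=0): starts [2, 27, 45, 54] → cuts [2, 27, 45, 54]

Pooled cuts: [2, 27, 39, 45, 54]

Fragments:
  [0,2): 2 bp
  [2,27): 25 bp
  [27,39): 12 bp
  [39,45): 6 bp
  [45,54): 9 bp
  [54,68): 14 bp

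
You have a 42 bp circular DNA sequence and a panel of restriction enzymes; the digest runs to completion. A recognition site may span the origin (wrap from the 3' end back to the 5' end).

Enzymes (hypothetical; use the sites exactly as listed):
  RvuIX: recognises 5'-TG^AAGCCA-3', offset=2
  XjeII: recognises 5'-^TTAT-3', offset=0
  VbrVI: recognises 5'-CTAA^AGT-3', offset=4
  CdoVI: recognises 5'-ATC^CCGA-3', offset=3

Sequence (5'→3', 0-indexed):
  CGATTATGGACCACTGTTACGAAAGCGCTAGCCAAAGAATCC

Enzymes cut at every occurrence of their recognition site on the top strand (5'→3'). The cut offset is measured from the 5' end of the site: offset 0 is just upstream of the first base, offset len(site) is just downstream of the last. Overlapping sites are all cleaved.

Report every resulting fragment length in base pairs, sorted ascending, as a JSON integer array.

[4,38]

Site scan:
  RvuIX (TGAAGCCA, off=2): no sites
  XjeII (TTAT, off=0): starts [3] → cuts [3]
  VbrVI (CTAAAGT, off=4): no sites
  CdoVI (ATCCCGA, off=3): starts [38] → cuts [41]

All cut coordinates (distinct, sorted): [3, 41]

Fragments:
  3→41: 38 bp
  41→3 (wrap): 42-41+3 = 4 bp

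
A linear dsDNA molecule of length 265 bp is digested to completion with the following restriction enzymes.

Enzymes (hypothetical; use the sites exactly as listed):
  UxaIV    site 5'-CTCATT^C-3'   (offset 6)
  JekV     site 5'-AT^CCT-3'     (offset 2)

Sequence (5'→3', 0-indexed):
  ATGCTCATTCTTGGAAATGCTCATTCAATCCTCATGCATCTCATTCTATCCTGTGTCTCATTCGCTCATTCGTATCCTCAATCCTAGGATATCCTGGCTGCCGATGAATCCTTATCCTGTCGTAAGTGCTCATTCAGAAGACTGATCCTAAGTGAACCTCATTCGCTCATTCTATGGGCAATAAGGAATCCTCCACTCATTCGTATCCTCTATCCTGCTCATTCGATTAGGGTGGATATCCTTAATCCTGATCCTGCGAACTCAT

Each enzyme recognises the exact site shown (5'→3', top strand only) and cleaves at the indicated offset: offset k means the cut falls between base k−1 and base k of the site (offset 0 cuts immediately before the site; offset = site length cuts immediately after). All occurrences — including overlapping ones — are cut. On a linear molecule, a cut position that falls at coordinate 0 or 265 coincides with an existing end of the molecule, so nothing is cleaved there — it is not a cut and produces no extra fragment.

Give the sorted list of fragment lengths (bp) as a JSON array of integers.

Scan for sites:
  UxaIV CTCATTC/6: at [3, 19, 39, 56, 64, 128, 157, 165, 195, 217] ⇒ [9, 25, 45, 62, 70, 134, 163, 171, 201, 223]
  JekV ATCCT/2: at [27, 47, 73, 80, 90, 107, 113, 144, 187, 204, 211, 237, 244, 250] ⇒ [29, 49, 75, 82, 92, 109, 115, 146, 189, 206, 213, 239, 246, 252]

Pooled cuts: [9, 25, 29, 45, 49, 62, 70, 75, 82, 92, 109, 115, 134, 146, 163, 171, 189, 201, 206, 213, 223, 239, 246, 252]

Fragments:
  [0,9): 9 bp
  [9,25): 16 bp
  [25,29): 4 bp
  [29,45): 16 bp
  [45,49): 4 bp
  [49,62): 13 bp
  [62,70): 8 bp
  [70,75): 5 bp
  [75,82): 7 bp
  [82,92): 10 bp
  [92,109): 17 bp
  [109,115): 6 bp
  [115,134): 19 bp
  [134,146): 12 bp
  [146,163): 17 bp
  [163,171): 8 bp
  [171,189): 18 bp
  [189,201): 12 bp
  [201,206): 5 bp
  [206,213): 7 bp
  [213,223): 10 bp
  [223,239): 16 bp
  [239,246): 7 bp
  [246,252): 6 bp
  [252,265): 13 bp

[4,4,5,5,6,6,7,7,7,8,8,9,10,10,12,12,13,13,16,16,16,17,17,18,19]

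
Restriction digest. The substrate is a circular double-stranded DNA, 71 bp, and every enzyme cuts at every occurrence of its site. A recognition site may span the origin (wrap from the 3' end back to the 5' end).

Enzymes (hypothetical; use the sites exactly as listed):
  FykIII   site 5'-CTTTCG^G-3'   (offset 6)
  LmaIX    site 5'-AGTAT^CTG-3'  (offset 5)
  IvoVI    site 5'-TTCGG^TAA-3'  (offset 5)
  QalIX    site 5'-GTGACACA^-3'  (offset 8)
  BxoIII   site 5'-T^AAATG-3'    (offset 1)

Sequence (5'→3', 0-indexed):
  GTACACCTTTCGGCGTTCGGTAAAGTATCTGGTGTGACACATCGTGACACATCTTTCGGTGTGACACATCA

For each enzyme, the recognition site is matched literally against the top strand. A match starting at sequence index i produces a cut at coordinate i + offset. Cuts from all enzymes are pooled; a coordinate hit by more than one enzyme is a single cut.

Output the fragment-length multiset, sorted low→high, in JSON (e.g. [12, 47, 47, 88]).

[7,8,8,10,10,13,15]

Scan for sites:
  FykIII (CTTTCGG, off=6): starts [6, 52] → cuts [12, 58]
  LmaIX (AGTATCTG, off=5): starts [23] → cuts [28]
  IvoVI (TTCGGTAA, off=5): starts [15] → cuts [20]
  QalIX (GTGACACA, off=8): starts [33, 43, 60] → cuts [41, 51, 68]
  BxoIII (TAAATG, off=1): no sites

All cut coordinates (distinct, sorted): [12, 20, 28, 41, 51, 58, 68]

Fragments:
  12→20: 8 bp
  20→28: 8 bp
  28→41: 13 bp
  41→51: 10 bp
  51→58: 7 bp
  58→68: 10 bp
  68→12 (wrap): 71-68+12 = 15 bp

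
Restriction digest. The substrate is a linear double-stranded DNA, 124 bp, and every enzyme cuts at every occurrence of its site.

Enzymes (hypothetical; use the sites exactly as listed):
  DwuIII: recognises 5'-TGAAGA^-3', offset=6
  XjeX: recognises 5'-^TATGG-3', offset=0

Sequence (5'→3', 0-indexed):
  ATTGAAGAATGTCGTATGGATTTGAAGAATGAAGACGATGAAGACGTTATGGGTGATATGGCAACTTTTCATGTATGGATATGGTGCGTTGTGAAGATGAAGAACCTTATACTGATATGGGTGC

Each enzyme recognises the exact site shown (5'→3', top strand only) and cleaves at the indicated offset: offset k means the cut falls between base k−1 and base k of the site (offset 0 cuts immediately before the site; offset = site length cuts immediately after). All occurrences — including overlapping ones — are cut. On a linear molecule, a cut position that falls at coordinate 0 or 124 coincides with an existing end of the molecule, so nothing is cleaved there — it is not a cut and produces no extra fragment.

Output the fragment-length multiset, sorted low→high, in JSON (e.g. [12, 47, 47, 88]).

[3,6,6,6,7,8,9,9,9,12,14,17,18]

Site scan:
  DwuIII (TGAAGA, off=6): starts [2, 22, 29, 38, 91, 97] → cuts [8, 28, 35, 44, 97, 103]
  XjeX (TATGG, off=0): starts [14, 47, 56, 73, 79, 115] → cuts [14, 47, 56, 73, 79, 115]

All cut coordinates (distinct, sorted): [8, 14, 28, 35, 44, 47, 56, 73, 79, 97, 103, 115]

Fragment lengths:
  [0,8): 8 bp
  [8,14): 6 bp
  [14,28): 14 bp
  [28,35): 7 bp
  [35,44): 9 bp
  [44,47): 3 bp
  [47,56): 9 bp
  [56,73): 17 bp
  [73,79): 6 bp
  [79,97): 18 bp
  [97,103): 6 bp
  [103,115): 12 bp
  [115,124): 9 bp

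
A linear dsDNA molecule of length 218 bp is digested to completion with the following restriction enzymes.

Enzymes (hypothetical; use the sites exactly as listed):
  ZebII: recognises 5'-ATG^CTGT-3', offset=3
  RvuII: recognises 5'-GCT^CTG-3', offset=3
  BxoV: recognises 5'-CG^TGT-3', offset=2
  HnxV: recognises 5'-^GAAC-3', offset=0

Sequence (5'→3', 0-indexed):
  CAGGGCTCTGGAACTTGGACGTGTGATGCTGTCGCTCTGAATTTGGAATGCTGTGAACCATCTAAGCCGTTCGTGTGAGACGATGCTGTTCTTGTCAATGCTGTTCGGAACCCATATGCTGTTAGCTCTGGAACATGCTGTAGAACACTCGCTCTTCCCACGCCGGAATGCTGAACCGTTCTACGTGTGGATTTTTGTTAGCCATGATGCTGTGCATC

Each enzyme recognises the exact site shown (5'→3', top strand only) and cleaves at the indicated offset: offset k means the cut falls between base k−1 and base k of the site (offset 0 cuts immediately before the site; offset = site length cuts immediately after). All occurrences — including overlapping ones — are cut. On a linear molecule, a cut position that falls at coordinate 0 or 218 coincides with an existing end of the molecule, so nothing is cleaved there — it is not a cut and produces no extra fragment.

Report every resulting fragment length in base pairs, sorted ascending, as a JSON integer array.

[3,3,4,5,7,7,7,7,8,9,9,11,11,12,13,14,15,19,24,30]

Scan for sites:
  ZebII (ATGCTGT, off=3): starts [25, 47, 82, 97, 115, 134, 206] → cuts [28, 50, 85, 100, 118, 137, 209]
  RvuII (GCTCTG, off=3): starts [4, 33, 124] → cuts [7, 36, 127]
  BxoV (CGTGT, off=2): starts [19, 71, 183] → cuts [21, 73, 185]
  HnxV (GAAC, off=0): starts [10, 54, 107, 130, 142, 172] → cuts [10, 54, 107, 130, 142, 172]

Pooled cuts: [7, 10, 21, 28, 36, 50, 54, 73, 85, 100, 107, 118, 127, 130, 137, 142, 172, 185, 209]

Fragment lengths:
  [0,7): 7 bp
  [7,10): 3 bp
  [10,21): 11 bp
  [21,28): 7 bp
  [28,36): 8 bp
  [36,50): 14 bp
  [50,54): 4 bp
  [54,73): 19 bp
  [73,85): 12 bp
  [85,100): 15 bp
  [100,107): 7 bp
  [107,118): 11 bp
  [118,127): 9 bp
  [127,130): 3 bp
  [130,137): 7 bp
  [137,142): 5 bp
  [142,172): 30 bp
  [172,185): 13 bp
  [185,209): 24 bp
  [209,218): 9 bp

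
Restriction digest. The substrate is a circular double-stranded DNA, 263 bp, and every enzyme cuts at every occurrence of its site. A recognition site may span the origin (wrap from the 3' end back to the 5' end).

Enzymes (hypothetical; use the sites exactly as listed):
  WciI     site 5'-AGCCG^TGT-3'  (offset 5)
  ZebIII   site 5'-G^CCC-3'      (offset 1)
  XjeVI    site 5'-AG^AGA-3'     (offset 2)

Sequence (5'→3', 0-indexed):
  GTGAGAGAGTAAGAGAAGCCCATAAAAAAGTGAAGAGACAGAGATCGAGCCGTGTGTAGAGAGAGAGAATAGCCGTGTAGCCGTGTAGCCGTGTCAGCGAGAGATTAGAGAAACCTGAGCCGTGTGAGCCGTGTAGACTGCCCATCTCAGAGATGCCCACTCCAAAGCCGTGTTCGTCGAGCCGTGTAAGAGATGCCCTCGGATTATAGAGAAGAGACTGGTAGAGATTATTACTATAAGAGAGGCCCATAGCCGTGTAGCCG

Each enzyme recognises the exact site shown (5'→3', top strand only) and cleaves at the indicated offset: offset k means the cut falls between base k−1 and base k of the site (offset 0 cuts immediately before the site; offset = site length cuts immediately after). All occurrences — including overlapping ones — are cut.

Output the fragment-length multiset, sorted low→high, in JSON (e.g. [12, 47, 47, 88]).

[2,2,2,5,5,5,5,5,6,6,7,7,8,8,8,9,9,10,10,10,10,10,11,13,14,14,14,15,16,17]

Scan for sites:
  WciI AGCCGTGT/5: at [47, 70, 78, 86, 117, 126, 165, 179, 250] ⇒ [52, 75, 83, 91, 122, 131, 170, 184, 255]
  ZebIII GCCC/1: at [17, 139, 154, 194, 244] ⇒ [18, 140, 155, 195, 245]
  XjeVI AGAGA/2: at [3, 11, 33, 39, 57, 59, 61, 63, 99, 106, 148, 188, 207, 212, 222, 238] ⇒ [5, 13, 35, 41, 59, 61, 63, 65, 101, 108, 150, 190, 209, 214, 224, 240]

Pooled cuts: [5, 13, 18, 35, 41, 52, 59, 61, 63, 65, 75, 83, 91, 101, 108, 122, 131, 140, 150, 155, 170, 184, 190, 195, 209, 214, 224, 240, 245, 255]

Fragments:
  5→13: 8 bp
  13→18: 5 bp
  18→35: 17 bp
  35→41: 6 bp
  41→52: 11 bp
  52→59: 7 bp
  59→61: 2 bp
  61→63: 2 bp
  63→65: 2 bp
  65→75: 10 bp
  75→83: 8 bp
  83→91: 8 bp
  91→101: 10 bp
  101→108: 7 bp
  108→122: 14 bp
  122→131: 9 bp
  131→140: 9 bp
  140→150: 10 bp
  150→155: 5 bp
  155→170: 15 bp
  170→184: 14 bp
  184→190: 6 bp
  190→195: 5 bp
  195→209: 14 bp
  209→214: 5 bp
  214→224: 10 bp
  224→240: 16 bp
  240→245: 5 bp
  245→255: 10 bp
  255→5 (wrap): 263-255+5 = 13 bp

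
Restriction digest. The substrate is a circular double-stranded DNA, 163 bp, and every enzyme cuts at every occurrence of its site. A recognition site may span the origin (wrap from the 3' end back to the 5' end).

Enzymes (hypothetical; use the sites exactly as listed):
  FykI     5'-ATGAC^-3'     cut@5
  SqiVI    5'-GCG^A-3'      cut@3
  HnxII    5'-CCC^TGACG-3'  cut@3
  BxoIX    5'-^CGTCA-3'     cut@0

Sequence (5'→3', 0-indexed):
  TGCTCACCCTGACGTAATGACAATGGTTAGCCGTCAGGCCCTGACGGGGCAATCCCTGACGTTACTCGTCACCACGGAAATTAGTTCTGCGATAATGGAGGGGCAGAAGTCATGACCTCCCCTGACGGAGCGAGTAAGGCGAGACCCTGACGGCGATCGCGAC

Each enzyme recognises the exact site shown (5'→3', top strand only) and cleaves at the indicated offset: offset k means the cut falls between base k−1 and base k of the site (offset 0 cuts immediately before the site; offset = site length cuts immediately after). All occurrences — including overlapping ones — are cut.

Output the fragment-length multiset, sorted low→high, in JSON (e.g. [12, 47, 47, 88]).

Site scan:
  FykI (ATGAC, off=5): starts [16, 111] → cuts [21, 116]
  SqiVI (GCGA, off=3): starts [88, 129, 138, 152, 158] → cuts [91, 132, 141, 155, 161]
  HnxII (CCCTGACG, off=3): starts [6, 38, 53, 119, 144] → cuts [9, 41, 56, 122, 147]
  BxoIX (CGTCA, off=0): starts [31, 66] → cuts [31, 66]

All cut coordinates (distinct, sorted): [9, 21, 31, 41, 56, 66, 91, 116, 122, 132, 141, 147, 155, 161]

Fragment lengths:
  9→21: 12 bp
  21→31: 10 bp
  31→41: 10 bp
  41→56: 15 bp
  56→66: 10 bp
  66→91: 25 bp
  91→116: 25 bp
  116→122: 6 bp
  122→132: 10 bp
  132→141: 9 bp
  141→147: 6 bp
  147→155: 8 bp
  155→161: 6 bp
  161→9 (wrap): 163-161+9 = 11 bp

[6,6,6,8,9,10,10,10,10,11,12,15,25,25]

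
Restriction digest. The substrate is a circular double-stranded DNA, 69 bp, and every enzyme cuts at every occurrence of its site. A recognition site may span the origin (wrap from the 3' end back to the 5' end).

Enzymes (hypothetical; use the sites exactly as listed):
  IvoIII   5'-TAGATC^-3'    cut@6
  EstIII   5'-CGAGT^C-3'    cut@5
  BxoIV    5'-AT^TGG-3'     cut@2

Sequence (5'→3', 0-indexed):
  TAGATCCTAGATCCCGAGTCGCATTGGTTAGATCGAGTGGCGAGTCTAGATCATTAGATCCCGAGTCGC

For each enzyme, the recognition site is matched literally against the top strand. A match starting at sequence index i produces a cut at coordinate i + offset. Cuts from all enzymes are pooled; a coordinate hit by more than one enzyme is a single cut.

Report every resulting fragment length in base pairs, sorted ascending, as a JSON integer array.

[5,6,6,7,7,8,9,10,11]

Scan for sites:
  IvoIII (TAGATC, off=6): starts [0, 7, 28, 46, 54] → cuts [6, 13, 34, 52, 60]
  EstIII (CGAGTC, off=5): starts [14, 40, 61] → cuts [19, 45, 66]
  BxoIV (ATTGG, off=2): starts [22] → cuts [24]

Pooled cuts: [6, 13, 19, 24, 34, 45, 52, 60, 66]

Fragment lengths:
  6→13: 7 bp
  13→19: 6 bp
  19→24: 5 bp
  24→34: 10 bp
  34→45: 11 bp
  45→52: 7 bp
  52→60: 8 bp
  60→66: 6 bp
  66→6 (wrap): 69-66+6 = 9 bp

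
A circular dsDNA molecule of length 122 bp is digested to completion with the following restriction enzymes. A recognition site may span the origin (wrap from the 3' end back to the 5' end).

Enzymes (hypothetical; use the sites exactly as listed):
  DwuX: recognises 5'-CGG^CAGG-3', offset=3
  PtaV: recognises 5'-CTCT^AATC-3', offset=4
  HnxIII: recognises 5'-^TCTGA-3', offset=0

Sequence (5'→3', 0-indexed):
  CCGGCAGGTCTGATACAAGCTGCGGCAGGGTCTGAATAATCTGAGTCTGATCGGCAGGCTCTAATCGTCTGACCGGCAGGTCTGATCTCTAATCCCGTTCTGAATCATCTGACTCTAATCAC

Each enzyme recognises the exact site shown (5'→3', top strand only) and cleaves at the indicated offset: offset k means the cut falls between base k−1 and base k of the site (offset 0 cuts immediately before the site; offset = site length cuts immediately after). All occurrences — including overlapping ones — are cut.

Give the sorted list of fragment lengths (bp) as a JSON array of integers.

Scan for sites:
  DwuX (CGGCAGG, off=3): starts [1, 22, 51, 73] → cuts [4, 25, 54, 76]
  PtaV (CTCTAATC, off=4): starts [58, 86, 112] → cuts [62, 90, 116]
  HnxIII (TCTGA, off=0): starts [8, 30, 39, 45, 67, 80, 98, 107] → cuts [8, 30, 39, 45, 67, 80, 98, 107]

All cut coordinates (distinct, sorted): [4, 8, 25, 30, 39, 45, 54, 62, 67, 76, 80, 90, 98, 107, 116]

Fragment lengths:
  4→8: 4 bp
  8→25: 17 bp
  25→30: 5 bp
  30→39: 9 bp
  39→45: 6 bp
  45→54: 9 bp
  54→62: 8 bp
  62→67: 5 bp
  67→76: 9 bp
  76→80: 4 bp
  80→90: 10 bp
  90→98: 8 bp
  98→107: 9 bp
  107→116: 9 bp
  116→4 (wrap): 122-116+4 = 10 bp

[4,4,5,5,6,8,8,9,9,9,9,9,10,10,17]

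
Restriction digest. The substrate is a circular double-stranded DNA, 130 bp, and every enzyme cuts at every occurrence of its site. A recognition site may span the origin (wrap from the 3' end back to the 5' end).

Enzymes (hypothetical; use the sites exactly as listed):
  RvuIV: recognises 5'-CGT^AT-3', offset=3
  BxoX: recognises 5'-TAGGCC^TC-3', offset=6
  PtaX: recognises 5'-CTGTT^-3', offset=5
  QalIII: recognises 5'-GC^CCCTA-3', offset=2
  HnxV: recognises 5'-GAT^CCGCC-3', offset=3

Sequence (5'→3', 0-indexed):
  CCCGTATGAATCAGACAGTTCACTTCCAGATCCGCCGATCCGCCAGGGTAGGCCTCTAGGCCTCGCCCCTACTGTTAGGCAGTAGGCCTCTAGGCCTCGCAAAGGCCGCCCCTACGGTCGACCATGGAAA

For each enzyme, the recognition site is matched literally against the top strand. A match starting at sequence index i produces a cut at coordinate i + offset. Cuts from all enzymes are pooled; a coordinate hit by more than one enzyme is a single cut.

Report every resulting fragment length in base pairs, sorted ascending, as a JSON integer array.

[4,8,8,8,10,12,13,15,26,26]

Per-enzyme occurrences:
  RvuIV CGTAT/3: at [2] ⇒ [5]
  BxoX TAGGCCTC/6: at [48, 56, 82, 90] ⇒ [54, 62, 88, 96]
  PtaX CTGTT/5: at [71] ⇒ [76]
  QalIII GCCCCTA/2: at [64, 107] ⇒ [66, 109]
  HnxV GATCCGCC/3: at [28, 36] ⇒ [31, 39]

Pooled cuts: [5, 31, 39, 54, 62, 66, 76, 88, 96, 109]

Fragments:
  5→31: 26 bp
  31→39: 8 bp
  39→54: 15 bp
  54→62: 8 bp
  62→66: 4 bp
  66→76: 10 bp
  76→88: 12 bp
  88→96: 8 bp
  96→109: 13 bp
  109→5 (wrap): 130-109+5 = 26 bp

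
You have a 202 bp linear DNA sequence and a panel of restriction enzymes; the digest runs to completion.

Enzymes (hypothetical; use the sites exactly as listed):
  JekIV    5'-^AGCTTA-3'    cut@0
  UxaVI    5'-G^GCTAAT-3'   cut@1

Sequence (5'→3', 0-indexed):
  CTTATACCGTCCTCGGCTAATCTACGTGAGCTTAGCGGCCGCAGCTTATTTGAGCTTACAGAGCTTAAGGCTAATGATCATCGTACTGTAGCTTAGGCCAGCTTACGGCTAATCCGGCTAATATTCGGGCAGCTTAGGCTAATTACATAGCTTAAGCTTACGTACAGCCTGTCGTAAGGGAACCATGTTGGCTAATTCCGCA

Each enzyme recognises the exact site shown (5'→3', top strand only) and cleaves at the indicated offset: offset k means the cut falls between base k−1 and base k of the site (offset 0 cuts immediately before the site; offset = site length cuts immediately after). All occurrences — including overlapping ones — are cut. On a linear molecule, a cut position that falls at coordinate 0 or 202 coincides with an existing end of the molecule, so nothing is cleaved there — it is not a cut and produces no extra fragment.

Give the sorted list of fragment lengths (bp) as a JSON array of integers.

[6,7,8,8,9,9,10,10,11,12,13,14,14,15,20,36]

Site scan:
  JekIV (AGCTTA, off=0): starts [28, 42, 52, 61, 89, 99, 130, 148, 154] → cuts [28, 42, 52, 61, 89, 99, 130, 148, 154]
  UxaVI (GGCTAAT, off=1): starts [14, 68, 106, 115, 136, 189] → cuts [15, 69, 107, 116, 137, 190]

All cut coordinates (distinct, sorted): [15, 28, 42, 52, 61, 69, 89, 99, 107, 116, 130, 137, 148, 154, 190]

Fragment lengths:
  [0,15): 15 bp
  [15,28): 13 bp
  [28,42): 14 bp
  [42,52): 10 bp
  [52,61): 9 bp
  [61,69): 8 bp
  [69,89): 20 bp
  [89,99): 10 bp
  [99,107): 8 bp
  [107,116): 9 bp
  [116,130): 14 bp
  [130,137): 7 bp
  [137,148): 11 bp
  [148,154): 6 bp
  [154,190): 36 bp
  [190,202): 12 bp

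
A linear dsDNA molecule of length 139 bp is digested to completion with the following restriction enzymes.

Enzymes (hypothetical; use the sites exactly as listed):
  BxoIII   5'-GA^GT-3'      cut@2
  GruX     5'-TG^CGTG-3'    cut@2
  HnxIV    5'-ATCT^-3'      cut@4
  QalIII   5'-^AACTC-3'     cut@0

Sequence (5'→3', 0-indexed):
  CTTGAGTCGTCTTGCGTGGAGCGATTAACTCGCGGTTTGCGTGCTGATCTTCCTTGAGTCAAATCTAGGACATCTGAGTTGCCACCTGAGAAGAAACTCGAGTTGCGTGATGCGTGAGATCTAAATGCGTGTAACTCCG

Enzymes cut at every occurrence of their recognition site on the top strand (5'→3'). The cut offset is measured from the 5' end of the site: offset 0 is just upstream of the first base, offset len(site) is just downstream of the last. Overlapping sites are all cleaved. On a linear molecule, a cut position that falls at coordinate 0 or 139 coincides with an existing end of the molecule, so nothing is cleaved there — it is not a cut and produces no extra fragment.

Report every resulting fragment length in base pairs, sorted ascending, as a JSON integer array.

Scan for sites:
  BxoIII (GAGT, off=2): starts [3, 55, 75, 99] → cuts [5, 57, 77, 101]
  GruX (TGCGTG, off=2): starts [12, 37, 103, 110, 125] → cuts [14, 39, 105, 112, 127]
  HnxIV (ATCT, off=4): starts [46, 62, 71, 118] → cuts [50, 66, 75, 122]
  QalIII (AACTC, off=0): starts [26, 94, 132] → cuts [26, 94, 132]

Pooled cuts: [5, 14, 26, 39, 50, 57, 66, 75, 77, 94, 101, 105, 112, 122, 127, 132]

Fragments:
  [0,5): 5 bp
  [5,14): 9 bp
  [14,26): 12 bp
  [26,39): 13 bp
  [39,50): 11 bp
  [50,57): 7 bp
  [57,66): 9 bp
  [66,75): 9 bp
  [75,77): 2 bp
  [77,94): 17 bp
  [94,101): 7 bp
  [101,105): 4 bp
  [105,112): 7 bp
  [112,122): 10 bp
  [122,127): 5 bp
  [127,132): 5 bp
  [132,139): 7 bp

[2,4,5,5,5,7,7,7,7,9,9,9,10,11,12,13,17]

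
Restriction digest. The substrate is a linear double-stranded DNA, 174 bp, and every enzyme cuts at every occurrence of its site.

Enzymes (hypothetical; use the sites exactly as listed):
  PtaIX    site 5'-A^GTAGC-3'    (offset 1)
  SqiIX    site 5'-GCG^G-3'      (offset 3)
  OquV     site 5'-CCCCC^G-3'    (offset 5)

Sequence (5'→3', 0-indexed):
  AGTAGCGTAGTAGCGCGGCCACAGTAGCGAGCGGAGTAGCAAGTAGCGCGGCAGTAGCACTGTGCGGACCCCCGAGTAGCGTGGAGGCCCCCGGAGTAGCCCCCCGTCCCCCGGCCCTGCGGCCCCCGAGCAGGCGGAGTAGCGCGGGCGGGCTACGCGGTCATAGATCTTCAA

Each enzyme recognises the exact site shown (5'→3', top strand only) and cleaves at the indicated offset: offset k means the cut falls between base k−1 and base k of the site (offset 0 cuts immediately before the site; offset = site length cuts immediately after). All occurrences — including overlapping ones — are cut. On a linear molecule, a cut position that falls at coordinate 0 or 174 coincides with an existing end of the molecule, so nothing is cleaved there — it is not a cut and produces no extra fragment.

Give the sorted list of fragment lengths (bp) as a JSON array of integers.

Scan for sites:
  PtaIX AGTAGC/1: at [0, 8, 22, 34, 41, 52, 74, 94, 137] ⇒ [1, 9, 23, 35, 42, 53, 75, 95, 138]
  SqiIX GCGG/3: at [14, 30, 47, 63, 118, 133, 143, 147, 156] ⇒ [17, 33, 50, 66, 121, 136, 146, 150, 159]
  OquV CCCCCG/5: at [68, 87, 100, 107, 122] ⇒ [73, 92, 105, 112, 127]

Pooled cuts: [1, 9, 17, 23, 33, 35, 42, 50, 53, 66, 73, 75, 92, 95, 105, 112, 121, 127, 136, 138, 146, 150, 159]

Fragments:
  [0,1): 1 bp
  [1,9): 8 bp
  [9,17): 8 bp
  [17,23): 6 bp
  [23,33): 10 bp
  [33,35): 2 bp
  [35,42): 7 bp
  [42,50): 8 bp
  [50,53): 3 bp
  [53,66): 13 bp
  [66,73): 7 bp
  [73,75): 2 bp
  [75,92): 17 bp
  [92,95): 3 bp
  [95,105): 10 bp
  [105,112): 7 bp
  [112,121): 9 bp
  [121,127): 6 bp
  [127,136): 9 bp
  [136,138): 2 bp
  [138,146): 8 bp
  [146,150): 4 bp
  [150,159): 9 bp
  [159,174): 15 bp

[1,2,2,2,3,3,4,6,6,7,7,7,8,8,8,8,9,9,9,10,10,13,15,17]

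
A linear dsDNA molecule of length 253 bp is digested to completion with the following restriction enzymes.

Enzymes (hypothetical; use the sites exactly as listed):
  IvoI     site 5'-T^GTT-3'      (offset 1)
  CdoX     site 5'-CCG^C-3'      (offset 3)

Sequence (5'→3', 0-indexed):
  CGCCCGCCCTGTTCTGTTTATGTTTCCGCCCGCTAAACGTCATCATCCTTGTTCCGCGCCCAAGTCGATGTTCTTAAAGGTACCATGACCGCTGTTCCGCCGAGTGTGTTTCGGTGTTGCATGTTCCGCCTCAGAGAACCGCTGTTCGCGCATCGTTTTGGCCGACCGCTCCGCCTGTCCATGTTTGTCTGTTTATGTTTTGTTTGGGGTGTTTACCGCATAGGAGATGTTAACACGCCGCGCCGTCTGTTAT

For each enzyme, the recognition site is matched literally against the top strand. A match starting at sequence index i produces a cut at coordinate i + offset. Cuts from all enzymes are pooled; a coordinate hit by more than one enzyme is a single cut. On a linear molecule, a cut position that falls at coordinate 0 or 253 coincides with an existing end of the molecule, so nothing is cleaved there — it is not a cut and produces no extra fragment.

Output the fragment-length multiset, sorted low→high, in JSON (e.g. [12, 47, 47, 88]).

[2,2,4,4,5,5,5,5,6,6,6,6,6,6,7,7,8,8,8,8,8,9,9,10,12,13,13,18,22,25]

Site scan:
  IvoI (TGTT, off=1): starts [9, 14, 20, 49, 68, 92, 106, 114, 121, 142, 181, 189, 195, 200, 209, 227, 247] → cuts [10, 15, 21, 50, 69, 93, 107, 115, 122, 143, 182, 190, 196, 201, 210, 228, 248]
  CdoX (CCGC, off=3): starts [3, 25, 29, 53, 88, 96, 125, 138, 165, 170, 215, 237] → cuts [6, 28, 32, 56, 91, 99, 128, 141, 168, 173, 218, 240]

All cut coordinates (distinct, sorted): [6, 10, 15, 21, 28, 32, 50, 56, 69, 91, 93, 99, 107, 115, 122, 128, 141, 143, 168, 173, 182, 190, 196, 201, 210, 218, 228, 240, 248]

Fragments:
  [0,6): 6 bp
  [6,10): 4 bp
  [10,15): 5 bp
  [15,21): 6 bp
  [21,28): 7 bp
  [28,32): 4 bp
  [32,50): 18 bp
  [50,56): 6 bp
  [56,69): 13 bp
  [69,91): 22 bp
  [91,93): 2 bp
  [93,99): 6 bp
  [99,107): 8 bp
  [107,115): 8 bp
  [115,122): 7 bp
  [122,128): 6 bp
  [128,141): 13 bp
  [141,143): 2 bp
  [143,168): 25 bp
  [168,173): 5 bp
  [173,182): 9 bp
  [182,190): 8 bp
  [190,196): 6 bp
  [196,201): 5 bp
  [201,210): 9 bp
  [210,218): 8 bp
  [218,228): 10 bp
  [228,240): 12 bp
  [240,248): 8 bp
  [248,253): 5 bp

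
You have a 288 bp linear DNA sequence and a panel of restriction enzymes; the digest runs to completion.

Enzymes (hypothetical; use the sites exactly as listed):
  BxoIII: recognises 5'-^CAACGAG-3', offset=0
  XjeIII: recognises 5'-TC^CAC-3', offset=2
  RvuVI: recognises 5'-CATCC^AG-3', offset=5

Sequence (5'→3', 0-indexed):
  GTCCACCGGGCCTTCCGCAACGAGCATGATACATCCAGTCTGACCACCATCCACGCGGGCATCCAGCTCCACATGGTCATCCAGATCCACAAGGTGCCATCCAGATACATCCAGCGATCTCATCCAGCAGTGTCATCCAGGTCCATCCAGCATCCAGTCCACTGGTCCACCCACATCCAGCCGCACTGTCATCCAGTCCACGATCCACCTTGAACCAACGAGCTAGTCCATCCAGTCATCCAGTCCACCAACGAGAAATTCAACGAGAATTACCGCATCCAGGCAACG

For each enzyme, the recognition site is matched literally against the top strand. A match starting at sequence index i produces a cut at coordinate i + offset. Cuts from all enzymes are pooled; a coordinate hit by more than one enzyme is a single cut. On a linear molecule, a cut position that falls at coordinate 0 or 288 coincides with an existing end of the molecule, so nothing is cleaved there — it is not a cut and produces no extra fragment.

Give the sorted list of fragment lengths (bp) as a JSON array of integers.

[3,3,4,4,4,5,5,7,7,8,8,8,10,10,10,11,12,13,13,13,13,14,15,15,16,18,19,20]

Site scan:
  BxoIII (CAACGAG, off=0): starts [17, 215, 248, 260] → cuts [17, 215, 248, 260]
  XjeIII (TCCAC, off=2): starts [1, 49, 67, 85, 157, 165, 196, 203, 243] → cuts [3, 51, 69, 87, 159, 167, 198, 205, 245]
  RvuVI (CATCCAG, off=5): starts [31, 59, 77, 97, 107, 120, 133, 143, 150, 173, 189, 228, 236, 275] → cuts [36, 64, 82, 102, 112, 125, 138, 148, 155, 178, 194, 233, 241, 280]

Pooled cuts: [3, 17, 36, 51, 64, 69, 82, 87, 102, 112, 125, 138, 148, 155, 159, 167, 178, 194, 198, 205, 215, 233, 241, 245, 248, 260, 280]

Fragments:
  [0,3): 3 bp
  [3,17): 14 bp
  [17,36): 19 bp
  [36,51): 15 bp
  [51,64): 13 bp
  [64,69): 5 bp
  [69,82): 13 bp
  [82,87): 5 bp
  [87,102): 15 bp
  [102,112): 10 bp
  [112,125): 13 bp
  [125,138): 13 bp
  [138,148): 10 bp
  [148,155): 7 bp
  [155,159): 4 bp
  [159,167): 8 bp
  [167,178): 11 bp
  [178,194): 16 bp
  [194,198): 4 bp
  [198,205): 7 bp
  [205,215): 10 bp
  [215,233): 18 bp
  [233,241): 8 bp
  [241,245): 4 bp
  [245,248): 3 bp
  [248,260): 12 bp
  [260,280): 20 bp
  [280,288): 8 bp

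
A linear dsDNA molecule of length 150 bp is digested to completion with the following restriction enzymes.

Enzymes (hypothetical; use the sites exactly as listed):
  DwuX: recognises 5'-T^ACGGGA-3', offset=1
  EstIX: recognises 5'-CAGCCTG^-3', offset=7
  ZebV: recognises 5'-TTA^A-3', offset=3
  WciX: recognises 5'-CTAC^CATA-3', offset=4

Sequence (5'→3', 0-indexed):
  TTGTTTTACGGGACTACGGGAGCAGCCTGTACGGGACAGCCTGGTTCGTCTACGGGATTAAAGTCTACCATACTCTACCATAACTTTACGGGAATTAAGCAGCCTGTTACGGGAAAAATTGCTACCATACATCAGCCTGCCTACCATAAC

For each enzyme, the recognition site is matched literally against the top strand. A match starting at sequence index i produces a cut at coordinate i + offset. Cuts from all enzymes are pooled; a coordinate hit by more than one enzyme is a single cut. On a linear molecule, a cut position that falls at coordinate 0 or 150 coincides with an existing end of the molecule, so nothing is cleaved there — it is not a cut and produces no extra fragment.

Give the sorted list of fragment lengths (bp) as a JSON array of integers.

Site scan:
  DwuX (TACGGGA, off=1): starts [6, 14, 29, 50, 86, 107] → cuts [7, 15, 30, 51, 87, 108]
  EstIX (CAGCCTG, off=7): starts [22, 36, 99, 132] → cuts [29, 43, 106, 139]
  ZebV (TTAA, off=3): starts [57, 94] → cuts [60, 97]
  WciX (CTACCATA, off=4): starts [64, 74, 121, 140] → cuts [68, 78, 125, 144]

Pooled cuts: [7, 15, 29, 30, 43, 51, 60, 68, 78, 87, 97, 106, 108, 125, 139, 144]

Fragments:
  [0,7): 7 bp
  [7,15): 8 bp
  [15,29): 14 bp
  [29,30): 1 bp
  [30,43): 13 bp
  [43,51): 8 bp
  [51,60): 9 bp
  [60,68): 8 bp
  [68,78): 10 bp
  [78,87): 9 bp
  [87,97): 10 bp
  [97,106): 9 bp
  [106,108): 2 bp
  [108,125): 17 bp
  [125,139): 14 bp
  [139,144): 5 bp
  [144,150): 6 bp

[1,2,5,6,7,8,8,8,9,9,9,10,10,13,14,14,17]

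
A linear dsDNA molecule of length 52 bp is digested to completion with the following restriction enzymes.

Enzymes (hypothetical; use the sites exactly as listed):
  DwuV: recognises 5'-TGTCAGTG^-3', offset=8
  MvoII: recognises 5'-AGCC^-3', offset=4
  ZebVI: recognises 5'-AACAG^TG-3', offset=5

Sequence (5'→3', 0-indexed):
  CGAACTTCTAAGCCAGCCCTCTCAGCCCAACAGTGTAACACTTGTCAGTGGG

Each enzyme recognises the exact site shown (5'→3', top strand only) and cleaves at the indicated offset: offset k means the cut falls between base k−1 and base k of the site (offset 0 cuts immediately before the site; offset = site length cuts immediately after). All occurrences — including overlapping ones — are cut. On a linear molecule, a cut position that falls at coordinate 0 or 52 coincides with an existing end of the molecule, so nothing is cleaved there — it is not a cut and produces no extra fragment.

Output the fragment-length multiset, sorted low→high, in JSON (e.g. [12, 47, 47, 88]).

[2,4,6,9,14,17]

Scan for sites:
  DwuV (TGTCAGTG, off=8): starts [42] → cuts [50]
  MvoII (AGCC, off=4): starts [10, 14, 23] → cuts [14, 18, 27]
  ZebVI (AACAGTG, off=5): starts [28] → cuts [33]

Pooled cuts: [14, 18, 27, 33, 50]

Fragments:
  [0,14): 14 bp
  [14,18): 4 bp
  [18,27): 9 bp
  [27,33): 6 bp
  [33,50): 17 bp
  [50,52): 2 bp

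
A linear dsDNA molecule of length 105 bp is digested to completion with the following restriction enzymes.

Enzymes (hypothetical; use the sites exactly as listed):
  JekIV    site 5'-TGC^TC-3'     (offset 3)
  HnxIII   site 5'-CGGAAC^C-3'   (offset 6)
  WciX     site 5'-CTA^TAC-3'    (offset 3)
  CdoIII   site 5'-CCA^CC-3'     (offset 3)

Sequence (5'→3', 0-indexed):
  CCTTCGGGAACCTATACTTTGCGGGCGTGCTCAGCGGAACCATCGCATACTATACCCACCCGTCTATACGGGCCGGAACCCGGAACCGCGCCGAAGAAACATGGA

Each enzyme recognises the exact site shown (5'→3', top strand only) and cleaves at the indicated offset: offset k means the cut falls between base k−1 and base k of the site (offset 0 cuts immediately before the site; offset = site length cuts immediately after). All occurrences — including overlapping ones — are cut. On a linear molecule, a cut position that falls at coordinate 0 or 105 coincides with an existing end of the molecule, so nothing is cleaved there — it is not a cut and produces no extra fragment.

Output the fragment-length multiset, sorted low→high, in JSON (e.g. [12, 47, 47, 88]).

Site scan:
  JekIV (TGCTC, off=3): starts [27] → cuts [30]
  HnxIII (CGGAACC, off=6): starts [34, 73, 80] → cuts [40, 79, 86]
  WciX (CTATAC, off=3): starts [11, 49, 63] → cuts [14, 52, 66]
  CdoIII (CCACC, off=3): starts [55] → cuts [58]

All cut coordinates (distinct, sorted): [14, 30, 40, 52, 58, 66, 79, 86]

Fragment lengths:
  [0,14): 14 bp
  [14,30): 16 bp
  [30,40): 10 bp
  [40,52): 12 bp
  [52,58): 6 bp
  [58,66): 8 bp
  [66,79): 13 bp
  [79,86): 7 bp
  [86,105): 19 bp

[6,7,8,10,12,13,14,16,19]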